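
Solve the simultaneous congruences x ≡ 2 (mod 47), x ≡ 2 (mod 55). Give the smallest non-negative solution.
x ≡ 2 (mod 2585); the representative in [0, 2585) is 2

The moduli 47, 55 are pairwise coprime, so by the CRT there is a unique solution mod 47·55 = 2585.
Solve by successive substitution. Start with x ≡ 2 (mod 47).
  Combine with x ≡ 2 (mod 55): write x = 2 + 47·t and require 2 + 47·t ≡ 2 (mod 55), i.e. 47·t ≡ 2 − 2 ≡ 0 (mod 55). Since 47^(−1) ≡ 48 (mod 55), t ≡ 48·0 ≡ 0 (mod 55). So x ≡ 2 + 47·0 = 2 (mod 2585).
Unique solution in [0, 2585): x = 2.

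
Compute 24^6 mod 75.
Use repeated squaring. Binary(6) = 110. Walk through the bits of the exponent 6 left-to-right: at each bit after the leading one, square the running value, then multiply by 24 if the bit is 1 (always reducing mod 75):
  bit 1 = 1 (leading): start with 24.
  bit 2 = 1: square 24^2 = 576 ≡ 51; bit is 1, so multiply 51·24 = 1224 ≡ 24 (mod 75).
  bit 3 = 0: square 24^2 = 576 ≡ 51 (mod 75).
Final value: 24^6 ≡ 51 (mod 75).

Final answer: 51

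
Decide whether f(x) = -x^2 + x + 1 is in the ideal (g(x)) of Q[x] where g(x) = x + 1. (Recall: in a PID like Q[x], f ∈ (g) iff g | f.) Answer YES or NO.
NO

In Q[x] the ideal (g) consists of all multiples of g, so f ∈ (g) iff g | f, i.e. iff the remainder of f on division by g is 0. Divide f by g (g is monic, so eliminate the leading term of the running remainder at each step):
  leading term -x^2: subtract (-x)·g(x) = -x^2 - x, leaving 2·x + 1
  leading term 2·x: subtract (2)·g(x) = 2·x + 2, leaving -1
The remainder r(x) = -1 ≠ 0 (and deg r < deg g), so g ∤ f, i.e. f ∉ (g).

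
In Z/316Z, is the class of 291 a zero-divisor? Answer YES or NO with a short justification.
gcd(291, 316) = 1, so 291 is a unit in Z/316Z (it has a multiplicative inverse). A unit cannot be a zero-divisor: if 291·b ≡ 0 then multiplying both sides by 291^(−1) gives b ≡ 0. So 291 is not a zero-divisor.

Final answer: NO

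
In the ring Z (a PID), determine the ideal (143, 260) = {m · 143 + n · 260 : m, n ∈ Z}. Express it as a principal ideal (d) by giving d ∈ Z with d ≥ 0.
In the PID Z, (a, b) is generated by gcd(a, b). Compute gcd(260, 143) with the extended Euclidean algorithm, tracking rows (r, s, t) with s·260 + t·143 = r:
  row A: (260, 1, 0)   [1·260 + 0·143 = 260]
  row B: (143, 0, 1)   [0·260 + 1·143 = 143]
  260 = 1·143 + 117   → row C = row A − 1·row B = (117, 1, −1)   [check: 1·260 − 1·143 = 117]
  143 = 1·117 + 26   → row D = row B − 1·row C = (26, −1, 2)   [check: −1·260 + 2·143 = 26]
  117 = 4·26 + 13   → row E = row C − 4·row D = (13, 5, −9)   [check: 5·260 − 9·143 = 13]
  26 = 2·13 + 0   → remainder 0, stop. gcd = 13 (last nonzero row E).
So gcd(143, 260) = 13, with Bézout identity 5·260 − 9·143 = 13. Containment (⊇): the Bézout identity exhibits 13 as an element of (143, 260), giving (13) ⊆ (143, 260). Containment (⊆): since 13 | 143 and 13 | 260 (143 = 13·11, 260 = 13·20), every Z-linear combination of 143 and 260 is divisible by 13, so (143, 260) ⊆ (13). Therefore (143, 260) = (13), d = 13.

Final answer: (143, 260) = (13); d = 13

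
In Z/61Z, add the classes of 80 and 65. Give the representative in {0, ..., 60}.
Reduce the summands first: 80 ≡ 19, 65 ≡ 4 (mod 61), so 80 + 65 ≡ 19 + 4 (mod 61). 19 + 4 = 23; 23 = 0·61 + 23, so (80 + 65) mod 61 = 23.

Final answer: 23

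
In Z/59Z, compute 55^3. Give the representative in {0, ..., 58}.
54

Use repeated squaring. Binary(3) = 11. Walk through the bits of the exponent 3 left-to-right: at each bit after the leading one, square the running value, then multiply by 55 if the bit is 1 (always reducing mod 59):
  bit 1 = 1 (leading): start with 55.
  bit 2 = 1: square 55^2 = 3025 ≡ 16; bit is 1, so multiply 16·55 = 880 ≡ 54 (mod 59).
Final value: 55^3 ≡ 54 (mod 59).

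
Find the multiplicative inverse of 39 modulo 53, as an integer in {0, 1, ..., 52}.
Apply the extended Euclidean algorithm to (53, 39), tracking rows (r, s, t) with s·53 + t·39 = r. Each division r_prev = q·r_cur + r_new produces the new row as (previous row) − q·(current row):
  row A: (53, 1, 0)   [1·53 + 0·39 = 53]
  row B: (39, 0, 1)   [0·53 + 1·39 = 39]
  53 = 1·39 + 14   → row C = row A − 1·row B = (14, 1, −1)   [check: 1·53 − 1·39 = 14]
  39 = 2·14 + 11   → row D = row B − 2·row C = (11, −2, 3)   [check: −2·53 + 3·39 = 11]
  14 = 1·11 + 3   → row E = row C − 1·row D = (3, 3, −4)   [check: 3·53 − 4·39 = 3]
  11 = 3·3 + 2   → row F = row D − 3·row E = (2, −11, 15)   [check: −11·53 + 15·39 = 2]
  3 = 1·2 + 1   → row G = row E − 1·row F = (1, 14, −19)   [check: 14·53 − 19·39 = 1]
  2 = 2·1 + 0   → remainder 0, stop. gcd = 1 (last nonzero row G).
The gcd is 1, so 39 is invertible mod 53. The last nonzero row gives 14·53 − 19·39 = 1, so t = −19. So 39^(−1) ≡ −19 ≡ 34 (mod 53). Verify: 39 · 34 = 1326 ≡ 1 (mod 53). ✓

Final answer: 39^(−1) ≡ 34 (mod 53)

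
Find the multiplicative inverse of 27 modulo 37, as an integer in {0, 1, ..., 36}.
Apply the extended Euclidean algorithm to (37, 27), tracking rows (r, s, t) with s·37 + t·27 = r. Each division r_prev = q·r_cur + r_new produces the new row as (previous row) − q·(current row):
  row A: (37, 1, 0)   [1·37 + 0·27 = 37]
  row B: (27, 0, 1)   [0·37 + 1·27 = 27]
  37 = 1·27 + 10   → row C = row A − 1·row B = (10, 1, −1)   [check: 1·37 − 1·27 = 10]
  27 = 2·10 + 7   → row D = row B − 2·row C = (7, −2, 3)   [check: −2·37 + 3·27 = 7]
  10 = 1·7 + 3   → row E = row C − 1·row D = (3, 3, −4)   [check: 3·37 − 4·27 = 3]
  7 = 2·3 + 1   → row F = row D − 2·row E = (1, −8, 11)   [check: −8·37 + 11·27 = 1]
  3 = 3·1 + 0   → remainder 0, stop. gcd = 1 (last nonzero row F).
The gcd is 1, so 27 is invertible mod 37. The last nonzero row gives −8·37 + 11·27 = 1, so t = 11. So 27^(−1) ≡ 11 (mod 37). Verify: 27 · 11 = 297 ≡ 1 (mod 37). ✓

Final answer: 27^(−1) ≡ 11 (mod 37)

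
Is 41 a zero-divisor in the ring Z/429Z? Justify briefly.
gcd(41, 429) = 1, so 41 is a unit in Z/429Z (it has a multiplicative inverse). A unit cannot be a zero-divisor: if 41·b ≡ 0 then multiplying both sides by 41^(−1) gives b ≡ 0. So 41 is not a zero-divisor.

Final answer: NO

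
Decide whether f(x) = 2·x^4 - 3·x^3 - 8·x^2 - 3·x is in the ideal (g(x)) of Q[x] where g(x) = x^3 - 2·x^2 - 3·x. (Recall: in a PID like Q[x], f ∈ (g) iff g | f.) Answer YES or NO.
In Q[x] the ideal (g) consists of all multiples of g, so f ∈ (g) iff g | f, i.e. iff the remainder of f on division by g is 0. Divide f by g (g is monic, so eliminate the leading term of the running remainder at each step):
  leading term 2·x^4: subtract (2·x)·g(x) = 2·x^4 - 4·x^3 - 6·x^2, leaving x^3 - 2·x^2 - 3·x
  leading term x^3: subtract (1)·g(x) = x^3 - 2·x^2 - 3·x, leaving 0
The remainder is 0, so f(x) = g(x) · h(x) with h(x) = 2·x + 1. Hence g | f, i.e. f ∈ (g).

Final answer: YES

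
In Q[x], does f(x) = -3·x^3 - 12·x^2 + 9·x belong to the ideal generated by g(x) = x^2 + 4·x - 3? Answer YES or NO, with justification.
In Q[x] the ideal (g) consists of all multiples of g, so f ∈ (g) iff g | f, i.e. iff the remainder of f on division by g is 0. Divide f by g (g is monic, so eliminate the leading term of the running remainder at each step):
  leading term -3·x^3: subtract (-3·x)·g(x) = -3·x^3 - 12·x^2 + 9·x, leaving 0
The remainder is 0, so f(x) = g(x) · h(x) with h(x) = -3·x. Hence g | f, i.e. f ∈ (g).

Final answer: YES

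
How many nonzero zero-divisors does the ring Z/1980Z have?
Z/1980Z has 1499 nonzero zero-divisors

In Z/1980Z each nonzero element is either a unit (gcd with 1980 is 1) or a zero-divisor (gcd > 1). The number of units is φ(1980): factorise 1980 = 2^2 · 3^2 · 5 · 11, so φ(1980) = (2^2 − 2^1) · (3^2 − 3^1) · (5 − 1) · (11 − 1) = 2 · 6 · 4 · 10 = 480. The nonzero elements number 1980 − 1 = 1979. Hence the nonzero zero-divisors number 1979 − 480 = 1499.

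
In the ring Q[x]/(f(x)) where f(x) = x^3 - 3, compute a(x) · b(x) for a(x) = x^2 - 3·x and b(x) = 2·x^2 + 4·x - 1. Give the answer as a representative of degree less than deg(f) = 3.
a · b ≡ -13·x^2 + 9·x - 6 (mod f(x))

First multiply in Q[x] without reducing: a · b = 2·x^4 - 2·x^3 - 13·x^2 + 3·x. Now divide by f(x) = x^3 - 3, eliminating the leading term at each step:
  leading term 2·x^4: subtract (2·x)·f(x) = 2·x^4 - 6·x, leaving -2·x^3 - 13·x^2 + 9·x
  leading term -2·x^3: subtract (-2)·f(x) = 6 - 2·x^3, leaving -13·x^2 + 9·x - 6
The degree is now < 3, so this is the remainder. Hence a · b ≡ -13·x^2 + 9·x - 6 in Q[x]/(f).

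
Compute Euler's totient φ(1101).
φ is multiplicative, with φ(p^e) = p^e − p^(e−1). Factorise 1101 = 3 · 367. Then
  φ(1101) = (3 − 1) · (367 − 1) = 2 · 366 = 732.

Final answer: φ(1101) = 732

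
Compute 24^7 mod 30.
24

Use repeated squaring. Binary(7) = 111. Walk through the bits of the exponent 7 left-to-right: at each bit after the leading one, square the running value, then multiply by 24 if the bit is 1 (always reducing mod 30):
  bit 1 = 1 (leading): start with 24.
  bit 2 = 1: square 24^2 = 576 ≡ 6; bit is 1, so multiply 6·24 = 144 ≡ 24 (mod 30).
  bit 3 = 1: square 24^2 = 576 ≡ 6; bit is 1, so multiply 6·24 = 144 ≡ 24 (mod 30).
Final value: 24^7 ≡ 24 (mod 30).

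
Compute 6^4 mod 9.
0

Use repeated squaring. Binary(4) = 100. Walk through the bits of the exponent 4 left-to-right: at each bit after the leading one, square the running value, then multiply by 6 if the bit is 1 (always reducing mod 9):
  bit 1 = 1 (leading): start with 6.
  bit 2 = 0: square 6^2 = 36 ≡ 0 (mod 9).
  bit 3 = 0: square 0^2 = 0 (mod 9).
Final value: 6^4 ≡ 0 (mod 9).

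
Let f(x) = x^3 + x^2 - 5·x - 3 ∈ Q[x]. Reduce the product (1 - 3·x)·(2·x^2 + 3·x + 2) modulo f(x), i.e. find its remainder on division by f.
First multiply in Q[x] without reducing: a · b = -6·x^3 - 7·x^2 - 3·x + 2. Now divide by f(x) = x^3 + x^2 - 5·x - 3, eliminating the leading term at each step:
  leading term -6·x^3: subtract (-6)·f(x) = -6·x^3 - 6·x^2 + 30·x + 18, leaving -x^2 - 33·x - 16
The degree is now < 3, so this is the remainder. Hence a · b ≡ -x^2 - 33·x - 16 in Q[x]/(f).

Final answer: a · b ≡ -x^2 - 33·x - 16 (mod f(x))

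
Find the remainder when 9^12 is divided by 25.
Use repeated squaring. Binary(12) = 1100. Walk through the bits of the exponent 12 left-to-right: at each bit after the leading one, square the running value, then multiply by 9 if the bit is 1 (always reducing mod 25):
  bit 1 = 1 (leading): start with 9.
  bit 2 = 1: square 9^2 = 81 ≡ 6; bit is 1, so multiply 6·9 = 54 ≡ 4 (mod 25).
  bit 3 = 0: square 4^2 = 16 (mod 25).
  bit 4 = 0: square 16^2 = 256 ≡ 6 (mod 25).
Final value: 9^12 ≡ 6 (mod 25).

Final answer: 6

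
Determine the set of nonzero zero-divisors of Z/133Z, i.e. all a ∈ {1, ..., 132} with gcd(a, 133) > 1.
nonzero zero-divisors of Z/133Z = {7, 14, 19, 21, 28, 35, 38, 42, 49, 56, 57, 63, 70, 76, 77, 84, 91, 95, 98, 105, 112, 114, 119, 126}

An element a ∈ Z/133Z (with a ≠ 0) is a zero-divisor iff gcd(a, 133) > 1 (because a is a unit precisely when gcd(a, n) = 1, and in Z/nZ every nonzero, non-unit element is a zero-divisor). Scan a = 1, ..., 132 and keep those with gcd(a, 133) > 1:
  gcd(7, 133) = 7, gcd(14, 133) = 7, gcd(19, 133) = 19, gcd(21, 133) = 7, gcd(28, 133) = 7, gcd(35, 133) = 7, gcd(38, 133) = 19, gcd(42, 133) = 7, gcd(49, 133) = 7, gcd(56, 133) = 7, gcd(57, 133) = 19, gcd(63, 133) = 7, gcd(70, 133) = 7, gcd(76, 133) = 19, gcd(77, 133) = 7, gcd(84, 133) = 7, gcd(91, 133) = 7, gcd(95, 133) = 19, gcd(98, 133) = 7, gcd(105, 133) = 7, gcd(112, 133) = 7, gcd(114, 133) = 19, gcd(119, 133) = 7, gcd(126, 133) = 7.
All other a ∈ {1, ..., 132} have gcd(a, 133) = 1 and are units. So the nonzero zero-divisors are exactly the 24 values of a appearing in this scan.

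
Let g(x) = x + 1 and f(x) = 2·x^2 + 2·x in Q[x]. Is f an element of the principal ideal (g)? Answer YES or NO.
In Q[x] the ideal (g) consists of all multiples of g, so f ∈ (g) iff g | f, i.e. iff the remainder of f on division by g is 0. Divide f by g (g is monic, so eliminate the leading term of the running remainder at each step):
  leading term 2·x^2: subtract (2·x)·g(x) = 2·x^2 + 2·x, leaving 0
The remainder is 0, so f(x) = g(x) · h(x) with h(x) = 2·x. Hence g | f, i.e. f ∈ (g).

Final answer: YES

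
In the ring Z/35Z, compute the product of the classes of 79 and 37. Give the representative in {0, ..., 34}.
18

Reduce the factors first: 79 ≡ 9, 37 ≡ 2 (mod 35), so 79 · 37 ≡ 9 · 2 (mod 35). 9 · 2 = 18. Dividing by 35: 18 = 0·35 + 18. So (79 · 37) mod 35 = 18.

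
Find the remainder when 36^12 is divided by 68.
16

Use repeated squaring. Binary(12) = 1100. Walk through the bits of the exponent 12 left-to-right: at each bit after the leading one, square the running value, then multiply by 36 if the bit is 1 (always reducing mod 68):
  bit 1 = 1 (leading): start with 36.
  bit 2 = 1: square 36^2 = 1296 ≡ 4; bit is 1, so multiply 4·36 = 144 ≡ 8 (mod 68).
  bit 3 = 0: square 8^2 = 64 (mod 68).
  bit 4 = 0: square 64^2 = 4096 ≡ 16 (mod 68).
Final value: 36^12 ≡ 16 (mod 68).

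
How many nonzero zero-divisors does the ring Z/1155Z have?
Z/1155Z has 674 nonzero zero-divisors

In Z/1155Z each nonzero element is either a unit (gcd with 1155 is 1) or a zero-divisor (gcd > 1). The number of units is φ(1155): factorise 1155 = 3 · 5 · 7 · 11, so φ(1155) = (3 − 1) · (5 − 1) · (7 − 1) · (11 − 1) = 2 · 4 · 6 · 10 = 480. The nonzero elements number 1155 − 1 = 1154. Hence the nonzero zero-divisors number 1154 − 480 = 674.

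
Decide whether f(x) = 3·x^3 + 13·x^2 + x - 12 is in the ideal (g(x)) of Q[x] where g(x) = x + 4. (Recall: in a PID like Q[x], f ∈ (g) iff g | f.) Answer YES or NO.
In Q[x] the ideal (g) consists of all multiples of g, so f ∈ (g) iff g | f, i.e. iff the remainder of f on division by g is 0. Divide f by g (g is monic, so eliminate the leading term of the running remainder at each step):
  leading term 3·x^3: subtract (3·x^2)·g(x) = 3·x^3 + 12·x^2, leaving x^2 + x - 12
  leading term x^2: subtract (x)·g(x) = x^2 + 4·x, leaving -3·x - 12
  leading term -3·x: subtract (-3)·g(x) = -3·x - 12, leaving 0
The remainder is 0, so f(x) = g(x) · h(x) with h(x) = 3·x^2 + x - 3. Hence g | f, i.e. f ∈ (g).

Final answer: YES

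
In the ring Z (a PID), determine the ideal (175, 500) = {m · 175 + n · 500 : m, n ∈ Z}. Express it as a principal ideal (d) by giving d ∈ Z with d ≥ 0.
In the PID Z, (a, b) is generated by gcd(a, b). Compute gcd(500, 175) with the extended Euclidean algorithm, tracking rows (r, s, t) with s·500 + t·175 = r:
  row A: (500, 1, 0)   [1·500 + 0·175 = 500]
  row B: (175, 0, 1)   [0·500 + 1·175 = 175]
  500 = 2·175 + 150   → row C = row A − 2·row B = (150, 1, −2)   [check: 1·500 − 2·175 = 150]
  175 = 1·150 + 25   → row D = row B − 1·row C = (25, −1, 3)   [check: −1·500 + 3·175 = 25]
  150 = 6·25 + 0   → remainder 0, stop. gcd = 25 (last nonzero row D).
So gcd(175, 500) = 25, with Bézout identity −1·500 + 3·175 = 25. Containment (⊇): the Bézout identity exhibits 25 as an element of (175, 500), giving (25) ⊆ (175, 500). Containment (⊆): since 25 | 175 and 25 | 500 (175 = 25·7, 500 = 25·20), every Z-linear combination of 175 and 500 is divisible by 25, so (175, 500) ⊆ (25). Therefore (175, 500) = (25), d = 25.

Final answer: (175, 500) = (25); d = 25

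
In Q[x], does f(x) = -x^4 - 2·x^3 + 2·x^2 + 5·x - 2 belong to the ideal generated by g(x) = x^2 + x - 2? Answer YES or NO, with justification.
In Q[x] the ideal (g) consists of all multiples of g, so f ∈ (g) iff g | f, i.e. iff the remainder of f on division by g is 0. Divide f by g (g is monic, so eliminate the leading term of the running remainder at each step):
  leading term -x^4: subtract (-x^2)·g(x) = -x^4 - x^3 + 2·x^2, leaving -x^3 + 5·x - 2
  leading term -x^3: subtract (-x)·g(x) = -x^3 - x^2 + 2·x, leaving x^2 + 3·x - 2
  leading term x^2: subtract (1)·g(x) = x^2 + x - 2, leaving 2·x
The remainder r(x) = 2·x ≠ 0 (and deg r < deg g), so g ∤ f, i.e. f ∉ (g).

Final answer: NO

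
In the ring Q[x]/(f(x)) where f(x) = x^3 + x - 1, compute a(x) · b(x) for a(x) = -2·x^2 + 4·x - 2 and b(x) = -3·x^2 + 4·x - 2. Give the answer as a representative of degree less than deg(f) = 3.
a · b ≡ 20·x^2 + 10·x - 16 (mod f(x))

First multiply in Q[x] without reducing: a · b = 6·x^4 - 20·x^3 + 26·x^2 - 16·x + 4. Now divide by f(x) = x^3 + x - 1, eliminating the leading term at each step:
  leading term 6·x^4: subtract (6·x)·f(x) = 6·x^4 + 6·x^2 - 6·x, leaving -20·x^3 + 20·x^2 - 10·x + 4
  leading term -20·x^3: subtract (-20)·f(x) = -20·x^3 - 20·x + 20, leaving 20·x^2 + 10·x - 16
The degree is now < 3, so this is the remainder. Hence a · b ≡ 20·x^2 + 10·x - 16 in Q[x]/(f).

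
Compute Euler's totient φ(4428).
φ is multiplicative, with φ(p^e) = p^e − p^(e−1). Factorise 4428 = 2^2 · 3^3 · 41. Then
  φ(4428) = (2^2 − 2^1) · (3^3 − 3^2) · (41 − 1) = 2 · 18 · 40 = 1440.

Final answer: φ(4428) = 1440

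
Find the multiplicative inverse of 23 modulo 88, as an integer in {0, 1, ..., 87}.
Apply the extended Euclidean algorithm to (88, 23), tracking rows (r, s, t) with s·88 + t·23 = r. Each division r_prev = q·r_cur + r_new produces the new row as (previous row) − q·(current row):
  row A: (88, 1, 0)   [1·88 + 0·23 = 88]
  row B: (23, 0, 1)   [0·88 + 1·23 = 23]
  88 = 3·23 + 19   → row C = row A − 3·row B = (19, 1, −3)   [check: 1·88 − 3·23 = 19]
  23 = 1·19 + 4   → row D = row B − 1·row C = (4, −1, 4)   [check: −1·88 + 4·23 = 4]
  19 = 4·4 + 3   → row E = row C − 4·row D = (3, 5, −19)   [check: 5·88 − 19·23 = 3]
  4 = 1·3 + 1   → row F = row D − 1·row E = (1, −6, 23)   [check: −6·88 + 23·23 = 1]
  3 = 3·1 + 0   → remainder 0, stop. gcd = 1 (last nonzero row F).
The gcd is 1, so 23 is invertible mod 88. The last nonzero row gives −6·88 + 23·23 = 1, so t = 23. So 23^(−1) ≡ 23 (mod 88). Verify: 23 · 23 = 529 ≡ 1 (mod 88). ✓

Final answer: 23^(−1) ≡ 23 (mod 88)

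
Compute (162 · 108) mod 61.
50

Reduce the factors first: 162 ≡ 40, 108 ≡ 47 (mod 61), so 162 · 108 ≡ 40 · 47 (mod 61). 40 · 47 = 1880. Dividing by 61: 1880 = 30·61 + 50. So (162 · 108) mod 61 = 50.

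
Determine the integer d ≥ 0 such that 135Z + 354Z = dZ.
In the PID Z, (a, b) is generated by gcd(a, b). Compute gcd(354, 135) with the extended Euclidean algorithm, tracking rows (r, s, t) with s·354 + t·135 = r:
  row A: (354, 1, 0)   [1·354 + 0·135 = 354]
  row B: (135, 0, 1)   [0·354 + 1·135 = 135]
  354 = 2·135 + 84   → row C = row A − 2·row B = (84, 1, −2)   [check: 1·354 − 2·135 = 84]
  135 = 1·84 + 51   → row D = row B − 1·row C = (51, −1, 3)   [check: −1·354 + 3·135 = 51]
  84 = 1·51 + 33   → row E = row C − 1·row D = (33, 2, −5)   [check: 2·354 − 5·135 = 33]
  51 = 1·33 + 18   → row F = row D − 1·row E = (18, −3, 8)   [check: −3·354 + 8·135 = 18]
  33 = 1·18 + 15   → row G = row E − 1·row F = (15, 5, −13)   [check: 5·354 − 13·135 = 15]
  18 = 1·15 + 3   → row H = row F − 1·row G = (3, −8, 21)   [check: −8·354 + 21·135 = 3]
  15 = 5·3 + 0   → remainder 0, stop. gcd = 3 (last nonzero row H).
So gcd(135, 354) = 3, with Bézout identity −8·354 + 21·135 = 3. Containment (⊇): the Bézout identity exhibits 3 as an element of (135, 354), giving (3) ⊆ (135, 354). Containment (⊆): since 3 | 135 and 3 | 354 (135 = 3·45, 354 = 3·118), every Z-linear combination of 135 and 354 is divisible by 3, so (135, 354) ⊆ (3). Therefore (135, 354) = (3), d = 3.

Final answer: (135, 354) = (3); d = 3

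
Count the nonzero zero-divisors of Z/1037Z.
In Z/1037Z each nonzero element is either a unit (gcd with 1037 is 1) or a zero-divisor (gcd > 1). The number of units is φ(1037): factorise 1037 = 17 · 61, so φ(1037) = (17 − 1) · (61 − 1) = 16 · 60 = 960. The nonzero elements number 1037 − 1 = 1036. Hence the nonzero zero-divisors number 1036 − 960 = 76.

Final answer: Z/1037Z has 76 nonzero zero-divisors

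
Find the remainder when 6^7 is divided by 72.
Use repeated squaring. Binary(7) = 111. Walk through the bits of the exponent 7 left-to-right: at each bit after the leading one, square the running value, then multiply by 6 if the bit is 1 (always reducing mod 72):
  bit 1 = 1 (leading): start with 6.
  bit 2 = 1: square 6^2 = 36; bit is 1, so multiply 36·6 = 216 ≡ 0 (mod 72).
  bit 3 = 1: square 0^2 = 0; bit is 1, so multiply 0·6 = 0 (mod 72).
Final value: 6^7 ≡ 0 (mod 72).

Final answer: 0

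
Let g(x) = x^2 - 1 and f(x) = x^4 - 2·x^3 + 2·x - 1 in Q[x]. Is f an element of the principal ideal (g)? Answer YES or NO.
YES

In Q[x] the ideal (g) consists of all multiples of g, so f ∈ (g) iff g | f, i.e. iff the remainder of f on division by g is 0. Divide f by g (g is monic, so eliminate the leading term of the running remainder at each step):
  leading term x^4: subtract (x^2)·g(x) = x^4 - x^2, leaving -2·x^3 + x^2 + 2·x - 1
  leading term -2·x^3: subtract (-2·x)·g(x) = -2·x^3 + 2·x, leaving x^2 - 1
  leading term x^2: subtract (1)·g(x) = x^2 - 1, leaving 0
The remainder is 0, so f(x) = g(x) · h(x) with h(x) = x^2 - 2·x + 1. Hence g | f, i.e. f ∈ (g).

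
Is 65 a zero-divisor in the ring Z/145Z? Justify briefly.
YES

gcd(65, 145) = 5 > 1, so 65 is not a unit in Z/145Z. In Z/nZ every nonzero non-unit is a zero-divisor: explicitly, take b = 145/gcd = 29 ≠ 0 (mod 145); then 65·29 = 1885 = 13·145, i.e. 65·29 ≡ 0 (mod 145). So 65 is a zero-divisor.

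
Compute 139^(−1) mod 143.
Apply the extended Euclidean algorithm to (143, 139), tracking rows (r, s, t) with s·143 + t·139 = r. Each division r_prev = q·r_cur + r_new produces the new row as (previous row) − q·(current row):
  row A: (143, 1, 0)   [1·143 + 0·139 = 143]
  row B: (139, 0, 1)   [0·143 + 1·139 = 139]
  143 = 1·139 + 4   → row C = row A − 1·row B = (4, 1, −1)   [check: 1·143 − 1·139 = 4]
  139 = 34·4 + 3   → row D = row B − 34·row C = (3, −34, 35)   [check: −34·143 + 35·139 = 3]
  4 = 1·3 + 1   → row E = row C − 1·row D = (1, 35, −36)   [check: 35·143 − 36·139 = 1]
  3 = 3·1 + 0   → remainder 0, stop. gcd = 1 (last nonzero row E).
The gcd is 1, so 139 is invertible mod 143. The last nonzero row gives 35·143 − 36·139 = 1, so t = −36. So 139^(−1) ≡ −36 ≡ 107 (mod 143). Verify: 139 · 107 = 14873 ≡ 1 (mod 143). ✓

Final answer: 139^(−1) ≡ 107 (mod 143)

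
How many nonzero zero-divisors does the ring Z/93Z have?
Z/93Z has 32 nonzero zero-divisors

In Z/93Z each nonzero element is either a unit (gcd with 93 is 1) or a zero-divisor (gcd > 1). The number of units is φ(93): factorise 93 = 3 · 31, so φ(93) = (3 − 1) · (31 − 1) = 2 · 30 = 60. The nonzero elements number 93 − 1 = 92. Hence the nonzero zero-divisors number 92 − 60 = 32.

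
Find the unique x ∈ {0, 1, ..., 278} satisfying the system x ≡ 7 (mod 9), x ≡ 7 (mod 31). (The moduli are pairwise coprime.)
x ≡ 7 (mod 279); the representative in [0, 279) is 7

The moduli 9, 31 are pairwise coprime, so by the CRT there is a unique solution mod 9·31 = 279.
Solve by successive substitution. Start with x ≡ 7 (mod 9).
  Combine with x ≡ 7 (mod 31): write x = 7 + 9·t and require 7 + 9·t ≡ 7 (mod 31), i.e. 9·t ≡ 7 − 7 ≡ 0 (mod 31). Since 9^(−1) ≡ 7 (mod 31), t ≡ 7·0 ≡ 0 (mod 31). So x ≡ 7 + 9·0 = 7 (mod 279).
Unique solution in [0, 279): x = 7.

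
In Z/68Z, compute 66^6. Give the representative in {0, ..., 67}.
Use repeated squaring. Binary(6) = 110. Walk through the bits of the exponent 6 left-to-right: at each bit after the leading one, square the running value, then multiply by 66 if the bit is 1 (always reducing mod 68):
  bit 1 = 1 (leading): start with 66.
  bit 2 = 1: square 66^2 = 4356 ≡ 4; bit is 1, so multiply 4·66 = 264 ≡ 60 (mod 68).
  bit 3 = 0: square 60^2 = 3600 ≡ 64 (mod 68).
Final value: 66^6 ≡ 64 (mod 68).

Final answer: 64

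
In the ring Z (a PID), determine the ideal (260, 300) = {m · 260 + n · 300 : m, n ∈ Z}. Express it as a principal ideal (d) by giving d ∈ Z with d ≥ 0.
(260, 300) = (20); d = 20

In the PID Z, (a, b) is generated by gcd(a, b). Compute gcd(300, 260) with the extended Euclidean algorithm, tracking rows (r, s, t) with s·300 + t·260 = r:
  row A: (300, 1, 0)   [1·300 + 0·260 = 300]
  row B: (260, 0, 1)   [0·300 + 1·260 = 260]
  300 = 1·260 + 40   → row C = row A − 1·row B = (40, 1, −1)   [check: 1·300 − 1·260 = 40]
  260 = 6·40 + 20   → row D = row B − 6·row C = (20, −6, 7)   [check: −6·300 + 7·260 = 20]
  40 = 2·20 + 0   → remainder 0, stop. gcd = 20 (last nonzero row D).
So gcd(260, 300) = 20, with Bézout identity −6·300 + 7·260 = 20. Containment (⊇): the Bézout identity exhibits 20 as an element of (260, 300), giving (20) ⊆ (260, 300). Containment (⊆): since 20 | 260 and 20 | 300 (260 = 20·13, 300 = 20·15), every Z-linear combination of 260 and 300 is divisible by 20, so (260, 300) ⊆ (20). Therefore (260, 300) = (20), d = 20.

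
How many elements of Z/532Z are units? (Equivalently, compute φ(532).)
Z/532Z has φ(532) = 216 units

An element a ∈ Z/532Z is a unit iff gcd(a, 532) = 1, so the number of units is φ(532). φ is multiplicative, with φ(p^e) = p^e − p^(e−1). Factorise 532 = 2^2 · 7 · 19. Then
  φ(532) = (2^2 − 2^1) · (7 − 1) · (19 − 1) = 2 · 6 · 18 = 216.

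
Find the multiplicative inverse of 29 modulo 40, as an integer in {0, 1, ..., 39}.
Apply the extended Euclidean algorithm to (40, 29), tracking rows (r, s, t) with s·40 + t·29 = r. Each division r_prev = q·r_cur + r_new produces the new row as (previous row) − q·(current row):
  row A: (40, 1, 0)   [1·40 + 0·29 = 40]
  row B: (29, 0, 1)   [0·40 + 1·29 = 29]
  40 = 1·29 + 11   → row C = row A − 1·row B = (11, 1, −1)   [check: 1·40 − 1·29 = 11]
  29 = 2·11 + 7   → row D = row B − 2·row C = (7, −2, 3)   [check: −2·40 + 3·29 = 7]
  11 = 1·7 + 4   → row E = row C − 1·row D = (4, 3, −4)   [check: 3·40 − 4·29 = 4]
  7 = 1·4 + 3   → row F = row D − 1·row E = (3, −5, 7)   [check: −5·40 + 7·29 = 3]
  4 = 1·3 + 1   → row G = row E − 1·row F = (1, 8, −11)   [check: 8·40 − 11·29 = 1]
  3 = 3·1 + 0   → remainder 0, stop. gcd = 1 (last nonzero row G).
The gcd is 1, so 29 is invertible mod 40. The last nonzero row gives 8·40 − 11·29 = 1, so t = −11. So 29^(−1) ≡ −11 ≡ 29 (mod 40). Verify: 29 · 29 = 841 ≡ 1 (mod 40). ✓

Final answer: 29^(−1) ≡ 29 (mod 40)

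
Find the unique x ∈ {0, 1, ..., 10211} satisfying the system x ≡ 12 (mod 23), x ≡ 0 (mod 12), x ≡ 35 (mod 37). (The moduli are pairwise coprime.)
The moduli 23, 12, 37 are pairwise coprime, so by the CRT there is a unique solution mod 23·12·37 = 10212.
Solve by successive substitution. Start with x ≡ 12 (mod 23).
  Combine with x ≡ 0 (mod 12): write x = 12 + 23·t and require 12 + 23·t ≡ 0 (mod 12), i.e. 23·t ≡ 0 − 12 ≡ 0 (mod 12). Since 23^(−1) ≡ 11 (mod 12) (23 ≡ 11 (mod 12)), t ≡ 11·0 ≡ 0 (mod 12). So x ≡ 12 + 23·0 = 12 (mod 276).
  Combine with x ≡ 35 (mod 37): write x = 12 + 276·t and require 12 + 276·t ≡ 35 (mod 37), i.e. 276·t ≡ 35 − 12 ≡ 23 (mod 37). Since 276^(−1) ≡ 24 (mod 37) (276 ≡ 17 (mod 37)), t ≡ 24·23 ≡ 34 (mod 37). So x ≡ 12 + 276·34 = 9396 (mod 10212).
Unique solution in [0, 10212): x = 9396.

Final answer: x ≡ 9396 (mod 10212); the representative in [0, 10212) is 9396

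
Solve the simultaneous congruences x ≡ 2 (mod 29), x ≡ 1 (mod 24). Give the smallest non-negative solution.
The moduli 29, 24 are pairwise coprime, so by the CRT there is a unique solution mod 29·24 = 696.
Solve by successive substitution. Start with x ≡ 2 (mod 29).
  Combine with x ≡ 1 (mod 24): write x = 2 + 29·t and require 2 + 29·t ≡ 1 (mod 24), i.e. 29·t ≡ 1 − 2 ≡ 23 (mod 24). Since 29^(−1) ≡ 5 (mod 24) (29 ≡ 5 (mod 24)), t ≡ 5·23 ≡ 19 (mod 24). So x ≡ 2 + 29·19 = 553 (mod 696).
Unique solution in [0, 696): x = 553.

Final answer: x ≡ 553 (mod 696); the representative in [0, 696) is 553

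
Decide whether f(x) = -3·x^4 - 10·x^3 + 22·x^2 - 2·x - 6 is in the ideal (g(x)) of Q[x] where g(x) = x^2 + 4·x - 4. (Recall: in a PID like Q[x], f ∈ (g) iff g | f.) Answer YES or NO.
In Q[x] the ideal (g) consists of all multiples of g, so f ∈ (g) iff g | f, i.e. iff the remainder of f on division by g is 0. Divide f by g (g is monic, so eliminate the leading term of the running remainder at each step):
  leading term -3·x^4: subtract (-3·x^2)·g(x) = -3·x^4 - 12·x^3 + 12·x^2, leaving 2·x^3 + 10·x^2 - 2·x - 6
  leading term 2·x^3: subtract (2·x)·g(x) = 2·x^3 + 8·x^2 - 8·x, leaving 2·x^2 + 6·x - 6
  leading term 2·x^2: subtract (2)·g(x) = 2·x^2 + 8·x - 8, leaving 2 - 2·x
The remainder r(x) = 2 - 2·x ≠ 0 (and deg r < deg g), so g ∤ f, i.e. f ∉ (g).

Final answer: NO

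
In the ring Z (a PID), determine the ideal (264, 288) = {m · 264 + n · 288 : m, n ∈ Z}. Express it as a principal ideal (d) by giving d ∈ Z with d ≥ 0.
In the PID Z, (a, b) is generated by gcd(a, b). Compute gcd(288, 264) with the extended Euclidean algorithm, tracking rows (r, s, t) with s·288 + t·264 = r:
  row A: (288, 1, 0)   [1·288 + 0·264 = 288]
  row B: (264, 0, 1)   [0·288 + 1·264 = 264]
  288 = 1·264 + 24   → row C = row A − 1·row B = (24, 1, −1)   [check: 1·288 − 1·264 = 24]
  264 = 11·24 + 0   → remainder 0, stop. gcd = 24 (last nonzero row C).
So gcd(264, 288) = 24, with Bézout identity 1·288 − 1·264 = 24. Containment (⊇): the Bézout identity exhibits 24 as an element of (264, 288), giving (24) ⊆ (264, 288). Containment (⊆): since 24 | 264 and 24 | 288 (264 = 24·11, 288 = 24·12), every Z-linear combination of 264 and 288 is divisible by 24, so (264, 288) ⊆ (24). Therefore (264, 288) = (24), d = 24.

Final answer: (264, 288) = (24); d = 24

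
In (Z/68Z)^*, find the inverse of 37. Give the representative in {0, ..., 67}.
37^(−1) ≡ 57 (mod 68)

Apply the extended Euclidean algorithm to (68, 37), tracking rows (r, s, t) with s·68 + t·37 = r. Each division r_prev = q·r_cur + r_new produces the new row as (previous row) − q·(current row):
  row A: (68, 1, 0)   [1·68 + 0·37 = 68]
  row B: (37, 0, 1)   [0·68 + 1·37 = 37]
  68 = 1·37 + 31   → row C = row A − 1·row B = (31, 1, −1)   [check: 1·68 − 1·37 = 31]
  37 = 1·31 + 6   → row D = row B − 1·row C = (6, −1, 2)   [check: −1·68 + 2·37 = 6]
  31 = 5·6 + 1   → row E = row C − 5·row D = (1, 6, −11)   [check: 6·68 − 11·37 = 1]
  6 = 6·1 + 0   → remainder 0, stop. gcd = 1 (last nonzero row E).
The gcd is 1, so 37 is invertible mod 68. The last nonzero row gives 6·68 − 11·37 = 1, so t = −11. So 37^(−1) ≡ −11 ≡ 57 (mod 68). Verify: 37 · 57 = 2109 ≡ 1 (mod 68). ✓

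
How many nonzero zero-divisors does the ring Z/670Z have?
In Z/670Z each nonzero element is either a unit (gcd with 670 is 1) or a zero-divisor (gcd > 1). The number of units is φ(670): factorise 670 = 2 · 5 · 67, so φ(670) = (2 − 1) · (5 − 1) · (67 − 1) = 1 · 4 · 66 = 264. The nonzero elements number 670 − 1 = 669. Hence the nonzero zero-divisors number 669 − 264 = 405.

Final answer: Z/670Z has 405 nonzero zero-divisors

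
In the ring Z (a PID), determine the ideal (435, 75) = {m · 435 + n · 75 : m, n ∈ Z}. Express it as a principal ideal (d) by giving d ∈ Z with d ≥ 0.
In the PID Z, (a, b) is generated by gcd(a, b). Compute gcd(435, 75) with the extended Euclidean algorithm, tracking rows (r, s, t) with s·435 + t·75 = r:
  row A: (435, 1, 0)   [1·435 + 0·75 = 435]
  row B: (75, 0, 1)   [0·435 + 1·75 = 75]
  435 = 5·75 + 60   → row C = row A − 5·row B = (60, 1, −5)   [check: 1·435 − 5·75 = 60]
  75 = 1·60 + 15   → row D = row B − 1·row C = (15, −1, 6)   [check: −1·435 + 6·75 = 15]
  60 = 4·15 + 0   → remainder 0, stop. gcd = 15 (last nonzero row D).
So gcd(435, 75) = 15, with Bézout identity −1·435 + 6·75 = 15. Containment (⊇): the Bézout identity exhibits 15 as an element of (435, 75), giving (15) ⊆ (435, 75). Containment (⊆): since 15 | 435 and 15 | 75 (435 = 15·29, 75 = 15·5), every Z-linear combination of 435 and 75 is divisible by 15, so (435, 75) ⊆ (15). Therefore (435, 75) = (15), d = 15.

Final answer: (435, 75) = (15); d = 15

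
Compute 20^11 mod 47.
Use repeated squaring. Binary(11) = 1011. Walk through the bits of the exponent 11 left-to-right: at each bit after the leading one, square the running value, then multiply by 20 if the bit is 1 (always reducing mod 47):
  bit 1 = 1 (leading): start with 20.
  bit 2 = 0: square 20^2 = 400 ≡ 24 (mod 47).
  bit 3 = 1: square 24^2 = 576 ≡ 12; bit is 1, so multiply 12·20 = 240 ≡ 5 (mod 47).
  bit 4 = 1: square 5^2 = 25; bit is 1, so multiply 25·20 = 500 ≡ 30 (mod 47).
Final value: 20^11 ≡ 30 (mod 47).

Final answer: 30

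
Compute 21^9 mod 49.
0

Use repeated squaring. Binary(9) = 1001. Walk through the bits of the exponent 9 left-to-right: at each bit after the leading one, square the running value, then multiply by 21 if the bit is 1 (always reducing mod 49):
  bit 1 = 1 (leading): start with 21.
  bit 2 = 0: square 21^2 = 441 ≡ 0 (mod 49).
  bit 3 = 0: square 0^2 = 0 (mod 49).
  bit 4 = 1: square 0^2 = 0; bit is 1, so multiply 0·21 = 0 (mod 49).
Final value: 21^9 ≡ 0 (mod 49).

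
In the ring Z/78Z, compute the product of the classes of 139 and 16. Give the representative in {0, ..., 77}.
40

Reduce the factors first: 139 ≡ 61 (mod 78), so 139 · 16 ≡ 61 · 16 (mod 78). 61 · 16 = 976. Dividing by 78: 976 = 12·78 + 40. So (139 · 16) mod 78 = 40.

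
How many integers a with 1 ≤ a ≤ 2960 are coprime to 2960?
The number of a ∈ {1, ..., 2960} with gcd(a, 2960) = 1 is by definition Euler's totient φ(2960). φ is multiplicative, with φ(p^e) = p^e − p^(e−1). Factorise 2960 = 2^4 · 5 · 37. Then
  φ(2960) = (2^4 − 2^3) · (5 − 1) · (37 − 1) = 8 · 4 · 36 = 1152.
So there are 1152 such integers.

Final answer: 1152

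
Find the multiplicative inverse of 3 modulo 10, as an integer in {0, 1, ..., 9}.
Apply the extended Euclidean algorithm to (10, 3), tracking rows (r, s, t) with s·10 + t·3 = r. Each division r_prev = q·r_cur + r_new produces the new row as (previous row) − q·(current row):
  row A: (10, 1, 0)   [1·10 + 0·3 = 10]
  row B: (3, 0, 1)   [0·10 + 1·3 = 3]
  10 = 3·3 + 1   → row C = row A − 3·row B = (1, 1, −3)   [check: 1·10 − 3·3 = 1]
  3 = 3·1 + 0   → remainder 0, stop. gcd = 1 (last nonzero row C).
The gcd is 1, so 3 is invertible mod 10. The last nonzero row gives 1·10 − 3·3 = 1, so t = −3. So 3^(−1) ≡ −3 ≡ 7 (mod 10). Verify: 3 · 7 = 21 ≡ 1 (mod 10). ✓

Final answer: 3^(−1) ≡ 7 (mod 10)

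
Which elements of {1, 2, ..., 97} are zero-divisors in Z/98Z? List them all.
An element a ∈ Z/98Z (with a ≠ 0) is a zero-divisor iff gcd(a, 98) > 1 (because a is a unit precisely when gcd(a, n) = 1, and in Z/nZ every nonzero, non-unit element is a zero-divisor). Scan a = 1, ..., 97 and keep those with gcd(a, 98) > 1:
  gcd(2, 98) = 2, gcd(4, 98) = 2, gcd(6, 98) = 2, gcd(7, 98) = 7, gcd(8, 98) = 2, gcd(10, 98) = 2, gcd(12, 98) = 2, gcd(14, 98) = 14, gcd(16, 98) = 2, gcd(18, 98) = 2, gcd(20, 98) = 2, gcd(21, 98) = 7, gcd(22, 98) = 2, gcd(24, 98) = 2, gcd(26, 98) = 2, gcd(28, 98) = 14, gcd(30, 98) = 2, gcd(32, 98) = 2, gcd(34, 98) = 2, gcd(35, 98) = 7, gcd(36, 98) = 2, gcd(38, 98) = 2, gcd(40, 98) = 2, gcd(42, 98) = 14, gcd(44, 98) = 2, gcd(46, 98) = 2, gcd(48, 98) = 2, gcd(49, 98) = 49, gcd(50, 98) = 2, gcd(52, 98) = 2, gcd(54, 98) = 2, gcd(56, 98) = 14, gcd(58, 98) = 2, gcd(60, 98) = 2, gcd(62, 98) = 2, gcd(63, 98) = 7, gcd(64, 98) = 2, gcd(66, 98) = 2, gcd(68, 98) = 2, gcd(70, 98) = 14, gcd(72, 98) = 2, gcd(74, 98) = 2, gcd(76, 98) = 2, gcd(77, 98) = 7, gcd(78, 98) = 2, gcd(80, 98) = 2, gcd(82, 98) = 2, gcd(84, 98) = 14, gcd(86, 98) = 2, gcd(88, 98) = 2, gcd(90, 98) = 2, gcd(91, 98) = 7, gcd(92, 98) = 2, gcd(94, 98) = 2, gcd(96, 98) = 2.
All other a ∈ {1, ..., 97} have gcd(a, 98) = 1 and are units. So the nonzero zero-divisors are exactly the 55 values of a appearing in this scan.

Final answer: nonzero zero-divisors of Z/98Z = {2, 4, 6, 7, 8, 10, 12, 14, 16, 18, 20, 21, 22, 24, 26, 28, 30, 32, 34, 35, 36, 38, 40, 42, 44, 46, 48, 49, 50, 52, 54, 56, 58, 60, 62, 63, 64, 66, 68, 70, 72, 74, 76, 77, 78, 80, 82, 84, 86, 88, 90, 91, 92, 94, 96}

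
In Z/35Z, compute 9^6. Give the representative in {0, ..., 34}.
Use repeated squaring. Binary(6) = 110. Walk through the bits of the exponent 6 left-to-right: at each bit after the leading one, square the running value, then multiply by 9 if the bit is 1 (always reducing mod 35):
  bit 1 = 1 (leading): start with 9.
  bit 2 = 1: square 9^2 = 81 ≡ 11; bit is 1, so multiply 11·9 = 99 ≡ 29 (mod 35).
  bit 3 = 0: square 29^2 = 841 ≡ 1 (mod 35).
Final value: 9^6 ≡ 1 (mod 35).

Final answer: 1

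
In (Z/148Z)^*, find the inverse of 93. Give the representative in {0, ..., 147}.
Apply the extended Euclidean algorithm to (148, 93), tracking rows (r, s, t) with s·148 + t·93 = r. Each division r_prev = q·r_cur + r_new produces the new row as (previous row) − q·(current row):
  row A: (148, 1, 0)   [1·148 + 0·93 = 148]
  row B: (93, 0, 1)   [0·148 + 1·93 = 93]
  148 = 1·93 + 55   → row C = row A − 1·row B = (55, 1, −1)   [check: 1·148 − 1·93 = 55]
  93 = 1·55 + 38   → row D = row B − 1·row C = (38, −1, 2)   [check: −1·148 + 2·93 = 38]
  55 = 1·38 + 17   → row E = row C − 1·row D = (17, 2, −3)   [check: 2·148 − 3·93 = 17]
  38 = 2·17 + 4   → row F = row D − 2·row E = (4, −5, 8)   [check: −5·148 + 8·93 = 4]
  17 = 4·4 + 1   → row G = row E − 4·row F = (1, 22, −35)   [check: 22·148 − 35·93 = 1]
  4 = 4·1 + 0   → remainder 0, stop. gcd = 1 (last nonzero row G).
The gcd is 1, so 93 is invertible mod 148. The last nonzero row gives 22·148 − 35·93 = 1, so t = −35. So 93^(−1) ≡ −35 ≡ 113 (mod 148). Verify: 93 · 113 = 10509 ≡ 1 (mod 148). ✓

Final answer: 93^(−1) ≡ 113 (mod 148)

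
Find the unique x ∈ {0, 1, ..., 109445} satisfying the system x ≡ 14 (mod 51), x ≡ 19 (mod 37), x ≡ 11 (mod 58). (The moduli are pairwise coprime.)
The moduli 51, 37, 58 are pairwise coprime, so by the CRT there is a unique solution mod 51·37·58 = 109446.
Solve by successive substitution. Start with x ≡ 14 (mod 51).
  Combine with x ≡ 19 (mod 37): write x = 14 + 51·t and require 14 + 51·t ≡ 19 (mod 37), i.e. 51·t ≡ 19 − 14 ≡ 5 (mod 37). Since 51^(−1) ≡ 8 (mod 37) (51 ≡ 14 (mod 37)), t ≡ 8·5 ≡ 3 (mod 37). So x ≡ 14 + 51·3 = 167 (mod 1887).
  Combine with x ≡ 11 (mod 58): write x = 167 + 1887·t and require 167 + 1887·t ≡ 11 (mod 58), i.e. 1887·t ≡ 11 − 167 ≡ 18 (mod 58). Since 1887^(−1) ≡ 15 (mod 58) (1887 ≡ 31 (mod 58)), t ≡ 15·18 ≡ 38 (mod 58). So x ≡ 167 + 1887·38 = 71873 (mod 109446).
Unique solution in [0, 109446): x = 71873.

Final answer: x ≡ 71873 (mod 109446); the representative in [0, 109446) is 71873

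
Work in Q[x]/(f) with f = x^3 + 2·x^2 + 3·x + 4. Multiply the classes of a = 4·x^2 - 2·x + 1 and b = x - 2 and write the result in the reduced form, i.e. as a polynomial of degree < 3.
First multiply in Q[x] without reducing: a · b = 4·x^3 - 10·x^2 + 5·x - 2. Now divide by f(x) = x^3 + 2·x^2 + 3·x + 4, eliminating the leading term at each step:
  leading term 4·x^3: subtract (4)·f(x) = 4·x^3 + 8·x^2 + 12·x + 16, leaving -18·x^2 - 7·x - 18
The degree is now < 3, so this is the remainder. Hence a · b ≡ -18·x^2 - 7·x - 18 in Q[x]/(f).

Final answer: a · b ≡ -18·x^2 - 7·x - 18 (mod f(x))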